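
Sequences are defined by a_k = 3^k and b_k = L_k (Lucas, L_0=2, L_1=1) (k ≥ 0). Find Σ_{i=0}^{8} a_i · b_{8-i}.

19628

The convolution is the t^8 coefficient of A(t)B(t).
Σ = 1·47 + 3·29 + 9·18 + 27·11 + 81·7 + 243·4 + 729·3 + 2187·1 + 6561·2 = 19628.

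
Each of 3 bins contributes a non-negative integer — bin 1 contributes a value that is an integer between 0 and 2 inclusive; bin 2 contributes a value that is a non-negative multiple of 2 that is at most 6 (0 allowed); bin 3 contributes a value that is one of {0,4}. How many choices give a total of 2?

The generating function for the choices is (1 + x + x²)·(1 + x² + x⁴ + x⁶)·(1 + x⁴); the count is [x²].
(1 + x + x²) has coefficients 1,1,1 for degrees 0…2.
(1 + x² + x⁴ + x⁶) has coefficients 1,0,1 for degrees 0…2.
Finally multiplying by (1 + x⁴), the product of all factors after the first has coefficients 1,0,1 for degrees 0…2.
[x²] = 1·1 + 1·0 + 1·1 = 2.

2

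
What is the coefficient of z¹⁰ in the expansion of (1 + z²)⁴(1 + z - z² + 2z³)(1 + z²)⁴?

-14

(1 + z²)⁴ has coefficients 1,0,4,0,6,0,4,0,1 for degrees 0…8.
(1 + z - z² + 2z³) has coefficients 1,1,-1,2,0,0,0,0,0,0,0 for degrees 0…10.
Finally multiplying by (1 + z²)⁴, the product of all factors after the first has coefficients 1,1,3,6,2,14,-2,16,-3,9,-1 for degrees 0…10.
[z¹⁰] = 1·(-1) + 4·(-3) + 6·(-2) + 4·2 + 1·3 = -14.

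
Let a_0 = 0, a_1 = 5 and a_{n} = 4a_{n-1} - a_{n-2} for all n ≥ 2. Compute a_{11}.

2823595

The ordinary generating function has denominator 1 - 4z + z^2.
Iterating the recurrence: a_0,…,a_{11} = 0, 5, 20, 75, 280, 1045, 3900, 14555, 54320, 202725, 756580, 2823595.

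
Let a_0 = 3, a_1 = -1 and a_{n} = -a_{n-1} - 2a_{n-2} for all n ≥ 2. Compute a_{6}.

The ordinary generating function has denominator 1 + x + 2x^2.
Iterating the recurrence: a_0,…,a_{6} = 3, -1, -5, 7, 3, -17, 11.

11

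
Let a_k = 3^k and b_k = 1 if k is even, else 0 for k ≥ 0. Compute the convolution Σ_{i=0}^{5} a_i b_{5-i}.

273

The convolution is the t^5 coefficient of A(t)B(t).
Σ = 1·0 + 3·1 + 9·0 + 27·1 + 81·0 + 243·1 = 273.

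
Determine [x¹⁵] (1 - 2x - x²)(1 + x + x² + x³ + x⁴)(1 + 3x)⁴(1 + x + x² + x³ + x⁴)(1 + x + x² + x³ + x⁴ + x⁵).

-5056

(1 - 2x - x²) has coefficients 1,-2,-1 for degrees 0…2.
(1 + x + x² + x³ + x⁴) has coefficients 1,1,1,1,1,0,0,0,0,0,0,0,0,0,0,0 for degrees 0…15.
Multiplying by (1 + 3x)⁴ gives running coefficients 1,13,67,175,256,255,243,189,81,0,0,0,0,0,0,0 for degrees 0…15.
Multiplying by (1 + x + x² + x³ + x⁴) gives running coefficients 1,14,81,256,512,766,996,1118,1024,768,513,270,81,0,0,0 for degrees 0…15.
Finally multiplying by (1 + x + x² + x³ + x⁴ + x⁵), the product of all factors after the first has coefficients 1,15,96,352,864,1630,2625,3729,4672,5184,5185,4689,3774,2656,1632,864 for degrees 0…15.
[x¹⁵] = 1·864 − 2·1632 − 1·2656 = -5056.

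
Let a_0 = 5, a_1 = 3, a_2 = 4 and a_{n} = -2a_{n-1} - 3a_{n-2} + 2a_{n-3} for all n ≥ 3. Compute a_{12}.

-2600

The ordinary generating function has denominator 1 + 2z + 3z^2 - 2z^3.
Iterating the recurrence: a_0,…,a_{12} = 5, 3, 4, -7, 8, 13, -64, 105, 8, -459, 1104, -815, -2600.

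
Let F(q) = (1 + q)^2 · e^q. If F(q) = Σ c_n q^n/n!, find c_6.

The EGF product rule gives c_6 = Σ_{k_1+k_2=6} C(6; k_1,k_2) · ∏ g_i(k_i), where (1+q)^2 gives the falling factorial (2)_k; e^q gives (1)^k.
g_1(k) for k = 0…6: 1, 2, 2, 0, 0, 0, 0.
g_2(k) for k = 0…6: 1, 1, 1, 1, 1, 1, 1.
c_6 = Σ_k C(6,k)·g_1(k)·g_2(6−k) = 1·1·1 + 6·2·1 + 15·2·1 = 1 + 12 + 30 = 43.

43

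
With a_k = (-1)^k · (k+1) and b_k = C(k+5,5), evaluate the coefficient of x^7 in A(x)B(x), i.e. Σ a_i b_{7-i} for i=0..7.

308

This is [x^7] in the product of the two ordinary generating functions.
Σ = 1·792 − 2·462 + 3·252 − 4·126 + 5·56 − 6·21 + 7·6 − 8·1 = 308.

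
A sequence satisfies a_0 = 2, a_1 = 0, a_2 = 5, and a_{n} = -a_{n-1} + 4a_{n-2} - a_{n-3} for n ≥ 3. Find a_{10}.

The ordinary generating function has denominator 1 + x - 4x^2 + x^3.
Iterating the recurrence: a_0,…,a_{10} = 2, 0, 5, -7, 27, -60, 175, -442, 1202, -3145, 8395.

8395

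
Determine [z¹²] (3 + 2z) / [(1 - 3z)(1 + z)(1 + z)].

1096101

The denominator gives the recurrence a_n = a_(n−1) + 5a_(n−2) + 3a_(n−3) for n ≥ 3; the numerator fixes a_0 = 3, a_1 = 5, a_2 = 20.
Iterating: 3, 5, 20, 54, 169, 499, 1506, 4508, 13535, 40593, 121792, 365362, 1096101, so a_12 = 1096101.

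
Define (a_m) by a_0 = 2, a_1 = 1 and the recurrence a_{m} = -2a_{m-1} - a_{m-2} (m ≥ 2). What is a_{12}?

-34

The ordinary generating function has denominator 1 + 2y + y^2.
Iterating the recurrence: a_0,…,a_{12} = 2, 1, -4, 7, -10, 13, -16, 19, -22, 25, -28, 31, -34.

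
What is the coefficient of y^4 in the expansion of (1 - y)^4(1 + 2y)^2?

(1 - y)^4 has coefficients 1,-4,6,-4,1 for degrees 0…4.
(1 + 2y)^2 has coefficients 1,4,4,0,0 for degrees 0…4.
[y^4] = 1·0 − 4·0 + 6·4 − 4·4 + 1·1 = 9.

9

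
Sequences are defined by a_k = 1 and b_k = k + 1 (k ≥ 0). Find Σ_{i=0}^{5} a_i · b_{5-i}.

This is [x^5] in the product of the two ordinary generating functions.
Σ = 1·6 + 1·5 + 1·4 + 1·3 + 1·2 + 1·1 = 21.

21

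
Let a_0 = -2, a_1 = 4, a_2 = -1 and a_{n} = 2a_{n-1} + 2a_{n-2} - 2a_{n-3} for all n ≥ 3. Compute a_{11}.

8520

The ordinary generating function has denominator 1 - 2q - 2q^2 + 2q^3.
Iterating the recurrence: a_0,…,a_{11} = -2, 4, -1, 10, 10, 42, 84, 232, 548, 1392, 3416, 8520.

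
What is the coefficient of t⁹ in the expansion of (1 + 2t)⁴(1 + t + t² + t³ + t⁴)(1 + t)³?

264

(1 + 2t)⁴ has coefficients 1,8,24,32,16 for degrees 0…4.
(1 + t + t² + t³ + t⁴) has coefficients 1,1,1,1,1,0,0,0,0,0 for degrees 0…9.
Finally multiplying by (1 + t)³, the product of all factors after the first has coefficients 1,4,7,8,8,7,4,1,0,0 for degrees 0…9.
[t⁹] = 1·0 + 8·0 + 24·1 + 32·4 + 16·7 = 264.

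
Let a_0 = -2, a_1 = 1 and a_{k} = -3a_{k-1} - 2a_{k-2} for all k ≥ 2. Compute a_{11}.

The ordinary generating function has denominator 1 + 3t + 2t^2.
Iterating the recurrence: a_0,…,a_{11} = -2, 1, 1, -5, 13, -29, 61, -125, 253, -509, 1021, -2045.

-2045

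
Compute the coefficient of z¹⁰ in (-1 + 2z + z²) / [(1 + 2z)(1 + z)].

The denominator gives the recurrence a_n = −3a_(n−1) − 2a_(n−2) for n ≥ 3; the numerator fixes a_0 = -1, a_1 = 5, a_2 = -12.
Iterating: -1, 5, -12, 26, -54, 110, -222, 446, -894, 1790, -3582, so a_10 = -3582.

-3582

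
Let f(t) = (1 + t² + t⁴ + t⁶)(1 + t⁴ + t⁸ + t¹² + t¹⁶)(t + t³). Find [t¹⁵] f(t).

(1 + t² + t⁴ + t⁶) has coefficients 1,0,1,0,1,0,1 for degrees 0…6.
(1 + t⁴ + t⁸ + t¹² + t¹⁶) has coefficients 1,0,0,0,1,0,0,0,1,0,0,0,1,0,0,0 for degrees 0…15.
Finally multiplying by (t + t³), the product of all factors after the first has coefficients 0,1,0,1,0,1,0,1,0,1,0,1,0,1,0,1 for degrees 0…15.
[t¹⁵] = 1·1 + 1·1 + 1·1 + 1·1 = 4.

4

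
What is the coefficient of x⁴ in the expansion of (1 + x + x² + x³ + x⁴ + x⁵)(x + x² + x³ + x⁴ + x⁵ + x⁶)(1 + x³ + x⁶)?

5

(1 + x + x² + x³ + x⁴ + x⁵) has coefficients 1,1,1,1,1 for degrees 0…4.
(x + x² + x³ + x⁴ + x⁵ + x⁶) has coefficients 0,1,1,1,1 for degrees 0…4.
Finally multiplying by (1 + x³ + x⁶), the product of all factors after the first has coefficients 0,1,1,1,2 for degrees 0…4.
[x⁴] = 1·2 + 1·1 + 1·1 + 1·1 + 1·0 = 5.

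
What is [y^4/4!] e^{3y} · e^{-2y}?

1

The EGF product rule gives c_4 = Σ_{k_1+k_2=4} C(4; k_1,k_2) · ∏ g_i(k_i), where e^{3y} gives (3)^k; e^{-2y} gives (-2)^k.
g_1(k) for k = 0…4: 1, 3, 9, 27, 81.
g_2(k) for k = 0…4: 1, -2, 4, -8, 16.
c_4 = Σ_k C(4,k)·g_1(k)·g_2(4−k) = 1·1·16 + 4·3·(-8) + 6·9·4 + 4·27·(-2) + 1·81·1 = 16 − 96 + 216 − 216 + 81 = 1.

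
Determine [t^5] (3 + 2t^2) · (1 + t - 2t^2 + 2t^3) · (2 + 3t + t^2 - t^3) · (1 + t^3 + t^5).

(3 + 2t^2) has coefficients 3,0,2 for degrees 0…2.
(1 + t - 2t^2 + 2t^3) has coefficients 1,1,-2,2,0,0 for degrees 0…5.
Multiplying by (2 + 3t + t^2 - t^3) gives running coefficients 2,5,0,-2,3,4 for degrees 0…5.
Finally multiplying by (1 + t^3 + t^5), the product of all factors after the first has coefficients 2,5,0,0,8,6 for degrees 0…5.
[t^5] = 3·6 + 2·0 = 18.

18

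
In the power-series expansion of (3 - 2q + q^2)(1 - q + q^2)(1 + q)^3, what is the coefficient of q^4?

(3 - 2q + q^2) has coefficients 3,-2,1 for degrees 0…2.
(1 - q + q^2) has coefficients 1,-1,1,0,0 for degrees 0…4.
Finally multiplying by (1 + q)^3, the product of all factors after the first has coefficients 1,2,1,1,2 for degrees 0…4.
[q^4] = 3·2 − 2·1 + 1·1 = 5.

5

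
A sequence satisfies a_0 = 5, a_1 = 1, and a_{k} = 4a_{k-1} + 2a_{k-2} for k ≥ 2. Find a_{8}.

101840

The ordinary generating function has denominator 1 - 4y - 2y^2.
Iterating the recurrence: a_0,…,a_{8} = 5, 1, 14, 58, 260, 1156, 5144, 22888, 101840.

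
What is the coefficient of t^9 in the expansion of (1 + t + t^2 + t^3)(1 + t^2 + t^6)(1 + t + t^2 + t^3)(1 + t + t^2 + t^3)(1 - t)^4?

(1 + t + t^2 + t^3) has coefficients 1,1,1,1 for degrees 0…3.
(1 + t^2 + t^6) has coefficients 1,0,1,0,0,0,1,0,0,0 for degrees 0…9.
Multiplying by (1 + t + t^2 + t^3) gives running coefficients 1,1,2,2,1,1,1,1,1,1 for degrees 0…9.
Multiplying by (1 + t + t^2 + t^3) gives running coefficients 1,2,4,6,6,6,5,4,4,4 for degrees 0…9.
Finally multiplying by (1 - t)^4, the product of all factors after the first has coefficients 1,-2,2,-2,-1,4,-3,2,0,-2 for degrees 0…9.
[t^9] = 1·(-2) + 1·0 + 1·2 + 1·(-3) = -3.

-3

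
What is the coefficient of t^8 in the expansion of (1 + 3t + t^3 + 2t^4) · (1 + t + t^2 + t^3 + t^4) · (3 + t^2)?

(1 + 3t + t^3 + 2t^4) has coefficients 1,3,0,1,2 for degrees 0…4.
(1 + t + t^2 + t^3 + t^4) has coefficients 1,1,1,1,1,0,0,0,0 for degrees 0…8.
Finally multiplying by (3 + t^2), the product of all factors after the first has coefficients 3,3,4,4,4,1,1,0,0 for degrees 0…8.
[t^8] = 1·0 + 3·0 + 1·1 + 2·4 = 9.

9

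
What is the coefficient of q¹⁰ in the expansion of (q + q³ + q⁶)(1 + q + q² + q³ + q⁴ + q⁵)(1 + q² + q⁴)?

(q + q³ + q⁶) has coefficients 0,1,0,1,0,0,1 for degrees 0…6.
(1 + q + q² + q³ + q⁴ + q⁵) has coefficients 1,1,1,1,1,1,0,0,0,0,0 for degrees 0…10.
Finally multiplying by (1 + q² + q⁴), the product of all factors after the first has coefficients 1,1,2,2,3,3,2,2,1,1,0 for degrees 0…10.
[q¹⁰] = 1·1 + 1·2 + 1·3 = 6.

6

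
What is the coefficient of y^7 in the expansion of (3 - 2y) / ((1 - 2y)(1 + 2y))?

The denominator gives the recurrence a_n = 4a_(n−2) for n ≥ 2; the numerator fixes a_0 = 3, a_1 = -2.
Iterating: 3, -2, 12, -8, 48, -32, 192, -128, so a_7 = -128.

-128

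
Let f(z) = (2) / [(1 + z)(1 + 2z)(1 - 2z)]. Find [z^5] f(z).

Partial fractions give a closed form: a_n = (-2/3)·(-1)^n + (2)·(-2)^n + (2/3)·2^n.
At n = 5: a_5 = -42.

-42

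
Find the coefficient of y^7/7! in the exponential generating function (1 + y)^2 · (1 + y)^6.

40320

The EGF product rule gives c_7 = Σ_{k_1+k_2=7} C(7; k_1,k_2) · ∏ g_i(k_i), where (1+y)^2 gives the falling factorial (2)_k; (1+y)^6 gives the falling factorial (6)_k.
g_1(k) for k = 0…7: 1, 2, 2, 0, 0, 0, 0, 0.
g_2(k) for k = 0…7: 1, 6, 30, 120, 360, 720, 720, 0.
c_7 = Σ_k C(7,k)·g_1(k)·g_2(7−k) = 7·2·720 + 21·2·720 = 10080 + 30240 = 40320.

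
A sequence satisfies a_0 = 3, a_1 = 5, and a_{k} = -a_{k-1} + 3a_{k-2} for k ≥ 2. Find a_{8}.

The ordinary generating function has denominator 1 + x - 3x^2.
Iterating the recurrence: a_0,…,a_{8} = 3, 5, 4, 11, 1, 32, -29, 125, -212.

-212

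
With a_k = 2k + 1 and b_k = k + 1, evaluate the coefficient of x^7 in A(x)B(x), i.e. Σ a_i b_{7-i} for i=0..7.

204

Write out a_i and b_{7-i} for i = 0,…,7 and sum the products.
Σ = 1·8 + 3·7 + 5·6 + 7·5 + 9·4 + 11·3 + 13·2 + 15·1 = 204.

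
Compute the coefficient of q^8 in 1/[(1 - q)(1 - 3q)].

Partial fractions give a closed form: a_n = (-1/2)·1^n + (3/2)·3^n.
At n = 8: a_8 = 9841.

9841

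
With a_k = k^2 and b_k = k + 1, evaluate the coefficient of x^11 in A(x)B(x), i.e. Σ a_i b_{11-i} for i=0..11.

1716

Write out a_i and b_{11-i} for i = 0,…,11 and sum the products.
Σ = 0·12 + 1·11 + 4·10 + 9·9 + 16·8 + 25·7 + 36·6 + 49·5 + 64·4 + 81·3 + 100·2 + 121·1 = 1716.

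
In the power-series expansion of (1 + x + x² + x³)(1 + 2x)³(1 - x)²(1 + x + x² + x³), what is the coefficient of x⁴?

-2

(1 + x + x² + x³) has coefficients 1,1,1,1 for degrees 0…3.
(1 + 2x)³ has coefficients 1,6,12,8,0 for degrees 0…4.
Multiplying by (1 - x)² gives running coefficients 1,4,1,-10,-4 for degrees 0…4.
Finally multiplying by (1 + x + x² + x³), the product of all factors after the first has coefficients 1,5,6,-4,-9 for degrees 0…4.
[x⁴] = 1·(-9) + 1·(-4) + 1·6 + 1·5 = -2.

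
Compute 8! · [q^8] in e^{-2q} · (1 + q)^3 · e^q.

-191

The EGF product rule gives c_8 = Σ_{k_1+k_2+k_3=8} C(8; k_1,k_2,k_3) · ∏ g_i(k_i), where e^{-2q} gives (-2)^k; (1+q)^3 gives the falling factorial (3)_k; e^q gives (1)^k.
g_1(k) for k = 0…8: 1, -2, 4, -8, 16, -32, 64, -128, 256.
g_2(k) for k = 0…8: 1, 3, 6, 6, 0, 0, 0, 0, 0.
g_3(k) for k = 0…8: 1, 1, 1, 1, 1, 1, 1, 1, 1.
First combine the last two factors: h(k) = Σ_j C(k,j)·g_2(j)·g_3(k−j) for k = 0…8: 1, 4, 13, 34, 73, 136, 229, 358, 529.
c_8 = Σ_k C(8,k)·g_1(k)·h(8−k) = 1·1·529 + 8·(-2)·358 + 28·4·229 + 56·(-8)·136 + 70·16·73 + 56·(-32)·34 + 28·64·13 + 8·(-128)·4 + 1·256·1 = 529 − 5728 + 25648 − 60928 + 81760 − 60928 + 23296 − 4096 + 256 = -191.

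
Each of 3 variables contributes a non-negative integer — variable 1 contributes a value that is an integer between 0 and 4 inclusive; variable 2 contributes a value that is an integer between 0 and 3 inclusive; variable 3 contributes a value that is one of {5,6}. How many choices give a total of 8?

7

The generating function for the choices is (1 + x + x^2 + x^3 + x^4)·(1 + x + x^2 + x^3)·(x^5 + x^6); the count is [x^8].
(1 + x + x^2 + x^3 + x^4) has coefficients 1,1,1,1,1 for degrees 0…4.
(1 + x + x^2 + x^3) has coefficients 1,1,1,1,0,0,0,0,0 for degrees 0…8.
Finally multiplying by (x^5 + x^6), the product of all factors after the first has coefficients 0,0,0,0,0,1,2,2,2 for degrees 0…8.
[x^8] = 1·2 + 1·2 + 1·2 + 1·1 + 1·0 = 7.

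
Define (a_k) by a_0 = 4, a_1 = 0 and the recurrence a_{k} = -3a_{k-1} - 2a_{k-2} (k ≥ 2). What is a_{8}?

-1016

The ordinary generating function has denominator 1 + 3t + 2t^2.
Iterating the recurrence: a_0,…,a_{8} = 4, 0, -8, 24, -56, 120, -248, 504, -1016.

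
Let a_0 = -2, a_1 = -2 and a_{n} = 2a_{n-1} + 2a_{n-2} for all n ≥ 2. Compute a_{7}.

The ordinary generating function has denominator 1 - 2z - 2z^2.
Iterating the recurrence: a_0,…,a_{7} = -2, -2, -8, -20, -56, -152, -416, -1136.

-1136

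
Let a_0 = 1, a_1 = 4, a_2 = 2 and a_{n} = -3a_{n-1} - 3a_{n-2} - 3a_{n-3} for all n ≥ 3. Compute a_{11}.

The ordinary generating function has denominator 1 + 3y + 3y^2 + 3y^3.
Iterating the recurrence: a_0,…,a_{11} = 1, 4, 2, -21, 45, -78, 162, -387, 909, -2052, 4590, -10341.

-10341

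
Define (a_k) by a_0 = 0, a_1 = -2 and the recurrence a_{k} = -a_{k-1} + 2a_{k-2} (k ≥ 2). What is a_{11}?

-1366

The ordinary generating function has denominator 1 + x - 2x^2.
Iterating the recurrence: a_0,…,a_{11} = 0, -2, 2, -6, 10, -22, 42, -86, 170, -342, 682, -1366.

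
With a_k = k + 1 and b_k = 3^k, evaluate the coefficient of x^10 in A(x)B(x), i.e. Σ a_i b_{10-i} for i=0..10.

132854

The convolution is the t^10 coefficient of A(t)B(t).
Σ = 1·59049 + 2·19683 + 3·6561 + 4·2187 + 5·729 + 6·243 + 7·81 + 8·27 + 9·9 + 10·3 + 11·1 = 132854.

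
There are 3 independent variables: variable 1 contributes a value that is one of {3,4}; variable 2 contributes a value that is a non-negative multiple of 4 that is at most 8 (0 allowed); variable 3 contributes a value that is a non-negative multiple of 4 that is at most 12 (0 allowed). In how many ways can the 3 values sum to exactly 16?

3

The generating function for the choices is (q^3 + q^4)·(1 + q^4 + q^8)·(1 + q^4 + q^8 + q^12); the count is [q^16].
(q^3 + q^4) has coefficients 0,0,0,1,1 for degrees 0…4.
(1 + q^4 + q^8) has coefficients 1,0,0,0,1,0,0,0,1,0,0,0,0,0,0,0,0 for degrees 0…16.
Finally multiplying by (1 + q^4 + q^8 + q^12), the product of all factors after the first has coefficients 1,0,0,0,2,0,0,0,3,0,0,0,3,0,0,0,2 for degrees 0…16.
[q^16] = 1·0 + 1·3 = 3.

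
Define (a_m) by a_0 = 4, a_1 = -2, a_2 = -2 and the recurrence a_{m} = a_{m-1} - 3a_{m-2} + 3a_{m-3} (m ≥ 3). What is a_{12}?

1096

The ordinary generating function has denominator 1 - z + 3z^2 - 3z^3.
Iterating the recurrence: a_0,…,a_{12} = 4, -2, -2, 16, 16, -38, -38, 124, 124, -362, -362, 1096, 1096.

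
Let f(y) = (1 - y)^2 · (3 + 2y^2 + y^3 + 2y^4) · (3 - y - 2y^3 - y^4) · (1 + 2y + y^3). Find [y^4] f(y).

(1 - y)^2 has coefficients 1,-2,1 for degrees 0…2.
(3 + 2y^2 + y^3 + 2y^4) has coefficients 3,0,2,1,2 for degrees 0…4.
Multiplying by (3 - y - 2y^3 - y^4) gives running coefficients 9,-3,6,-5,2 for degrees 0…4.
Finally multiplying by (1 + 2y + y^3), the product of all factors after the first has coefficients 9,15,0,16,-11 for degrees 0…4.
[y^4] = 1·(-11) − 2·16 + 1·0 = -43.

-43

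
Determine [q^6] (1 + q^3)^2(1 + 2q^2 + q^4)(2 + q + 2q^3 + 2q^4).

(1 + q^3)^2 has coefficients 1,0,0,2,0,0,1 for degrees 0…6.
(1 + 2q^2 + q^4) has coefficients 1,0,2,0,1,0,0 for degrees 0…6.
Finally multiplying by (2 + q + 2q^3 + 2q^4), the product of all factors after the first has coefficients 2,1,4,4,4,5,4 for degrees 0…6.
[q^6] = 1·4 + 2·4 + 1·2 = 14.

14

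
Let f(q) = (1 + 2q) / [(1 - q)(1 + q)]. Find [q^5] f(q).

Partial fractions give a closed form: a_n = (3/2)·1^n + (-1/2)·(-1)^n.
At n = 5: a_5 = 2.

2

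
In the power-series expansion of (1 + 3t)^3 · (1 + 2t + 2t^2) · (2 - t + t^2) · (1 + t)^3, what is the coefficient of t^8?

(1 + 3t)^3 has coefficients 1,9,27,27 for degrees 0…3.
(1 + 2t + 2t^2) has coefficients 1,2,2,0,0,0,0,0,0 for degrees 0…8.
Multiplying by (2 - t + t^2) gives running coefficients 2,3,3,0,2,0,0,0,0 for degrees 0…8.
Finally multiplying by (1 + t)^3, the product of all factors after the first has coefficients 2,9,18,20,14,9,6,2,0 for degrees 0…8.
[t^8] = 1·0 + 9·2 + 27·6 + 27·9 = 423.

423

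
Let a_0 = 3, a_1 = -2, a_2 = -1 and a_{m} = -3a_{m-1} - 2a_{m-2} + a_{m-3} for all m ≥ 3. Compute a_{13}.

The ordinary generating function has denominator 1 + 3t + 2t^2 - t^3.
Iterating the recurrence: a_0,…,a_{13} = 3, -2, -1, 10, -30, 69, -137, 243, -386, 535, -590, 314, 773, -3537.

-3537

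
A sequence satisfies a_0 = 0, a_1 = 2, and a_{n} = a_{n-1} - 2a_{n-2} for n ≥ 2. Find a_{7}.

The ordinary generating function has denominator 1 - q + 2q^2.
Iterating the recurrence: a_0,…,a_{7} = 0, 2, 2, -2, -6, -2, 10, 14.

14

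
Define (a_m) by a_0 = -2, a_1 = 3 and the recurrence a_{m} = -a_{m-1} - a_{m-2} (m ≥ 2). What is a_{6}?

The ordinary generating function has denominator 1 + x + x^2.
Iterating the recurrence: a_0,…,a_{6} = -2, 3, -1, -2, 3, -1, -2.

-2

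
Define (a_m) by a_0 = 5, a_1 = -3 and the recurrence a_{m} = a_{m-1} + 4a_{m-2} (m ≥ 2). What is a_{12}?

93865

The ordinary generating function has denominator 1 - x - 4x^2.
Iterating the recurrence: a_0,…,a_{12} = 5, -3, 17, 5, 73, 93, 385, 757, 2297, 5325, 14513, 35813, 93865.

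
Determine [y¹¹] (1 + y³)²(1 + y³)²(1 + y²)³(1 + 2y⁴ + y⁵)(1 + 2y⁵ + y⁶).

82

(1 + y³)² has coefficients 1,0,0,2,0,0,1 for degrees 0…6.
(1 + y³)² has coefficients 1,0,0,2,0,0,1,0,0,0,0,0 for degrees 0…11.
Multiplying by (1 + y²)³ gives running coefficients 1,0,3,2,3,6,2,6,3,2,3,0 for degrees 0…11.
Multiplying by (1 + 2y⁴ + y⁵) gives running coefficients 1,0,3,2,5,7,8,13,11,17,13,14 for degrees 0…11.
Finally multiplying by (1 + 2y⁵ + y⁶), the product of all factors after the first has coefficients 1,0,3,2,5,9,9,19,18,29,32,37 for degrees 0…11.
[y¹¹] = 1·37 + 2·18 + 1·9 = 82.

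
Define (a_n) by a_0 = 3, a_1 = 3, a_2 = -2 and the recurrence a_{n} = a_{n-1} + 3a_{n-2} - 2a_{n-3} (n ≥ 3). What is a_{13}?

-2881

The ordinary generating function has denominator 1 - y - 3y^2 + 2y^3.
Iterating the recurrence: a_0,…,a_{13} = 3, 3, -2, 1, -11, -4, -39, -29, -138, -147, -503, -668, -1883, -2881.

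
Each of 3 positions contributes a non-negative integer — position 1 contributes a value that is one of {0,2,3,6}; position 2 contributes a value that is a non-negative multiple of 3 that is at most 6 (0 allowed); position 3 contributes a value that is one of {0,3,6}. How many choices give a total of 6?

The generating function for the choices is (1 + y^2 + y^3 + y^6)·(1 + y^3 + y^6)·(1 + y^3 + y^6); the count is [y^6].
(1 + y^2 + y^3 + y^6) has coefficients 1,0,1,1,0,0,1 for degrees 0…6.
(1 + y^3 + y^6) has coefficients 1,0,0,1,0,0,1 for degrees 0…6.
Finally multiplying by (1 + y^3 + y^6), the product of all factors after the first has coefficients 1,0,0,2,0,0,3 for degrees 0…6.
[y^6] = 1·3 + 1·0 + 1·2 + 1·1 = 6.

6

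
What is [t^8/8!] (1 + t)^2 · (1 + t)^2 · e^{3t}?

The EGF product rule gives c_8 = Σ_{k_1+k_2+k_3=8} C(8; k_1,k_2,k_3) · ∏ g_i(k_i), where (1+t)^2 gives the falling factorial (2)_k; (1+t)^2 gives the falling factorial (2)_k; e^{3t} gives (3)^k.
g_1(k) for k = 0…8: 1, 2, 2, 0, 0, 0, 0, 0, 0.
g_2(k) for k = 0…8: 1, 2, 2, 0, 0, 0, 0, 0, 0.
g_3(k) for k = 0…8: 1, 3, 9, 27, 81, 243, 729, 2187, 6561.
First combine the last two factors: h(k) = Σ_j C(k,j)·g_2(j)·g_3(k−j) for k = 0…8: 1, 5, 23, 99, 405, 1593, 6075, 22599, 82377.
c_8 = Σ_k C(8,k)·g_1(k)·h(8−k) = 1·1·82377 + 8·2·22599 + 28·2·6075 = 82377 + 361584 + 340200 = 784161.

784161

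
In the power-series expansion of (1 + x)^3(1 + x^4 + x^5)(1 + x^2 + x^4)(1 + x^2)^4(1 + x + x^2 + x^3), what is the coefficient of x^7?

204

(1 + x)^3 has coefficients 1,3,3,1 for degrees 0…3.
(1 + x^4 + x^5) has coefficients 1,0,0,0,1,1,0,0 for degrees 0…7.
Multiplying by (1 + x^2 + x^4) gives running coefficients 1,0,1,0,2,1,1,1 for degrees 0…7.
Multiplying by (1 + x^2)^4 gives running coefficients 1,0,5,0,12,1,19,5 for degrees 0…7.
Finally multiplying by (1 + x + x^2 + x^3), the product of all factors after the first has coefficients 1,1,6,6,17,18,32,37 for degrees 0…7.
[x^7] = 1·37 + 3·32 + 3·18 + 1·17 = 204.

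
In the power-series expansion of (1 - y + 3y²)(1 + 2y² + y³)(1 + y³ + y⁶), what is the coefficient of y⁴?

4

(1 - y + 3y²) has coefficients 1,-1,3 for degrees 0…2.
(1 + 2y² + y³) has coefficients 1,0,2,1,0 for degrees 0…4.
Finally multiplying by (1 + y³ + y⁶), the product of all factors after the first has coefficients 1,0,2,2,0 for degrees 0…4.
[y⁴] = 1·0 − 1·2 + 3·2 = 4.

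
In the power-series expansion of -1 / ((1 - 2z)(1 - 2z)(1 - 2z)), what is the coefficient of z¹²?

-372736

The denominator gives the recurrence a_n = 6a_(n−1) − 12a_(n−2) + 8a_(n−3) for n ≥ 3; the numerator fixes a_0 = -1, a_1 = -6, a_2 = -24.
Iterating: -1, -6, -24, -80, -240, -672, -1792, -4608, -11520, -28160, -67584, -159744, -372736, so a_12 = -372736.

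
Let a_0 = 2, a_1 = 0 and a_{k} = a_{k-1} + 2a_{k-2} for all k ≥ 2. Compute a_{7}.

The ordinary generating function has denominator 1 - x - 2x^2.
Iterating the recurrence: a_0,…,a_{7} = 2, 0, 4, 4, 12, 20, 44, 84.

84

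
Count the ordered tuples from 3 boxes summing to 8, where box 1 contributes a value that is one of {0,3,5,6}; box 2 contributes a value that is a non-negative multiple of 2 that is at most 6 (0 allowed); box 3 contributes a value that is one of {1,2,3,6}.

7

The generating function for the choices is (1 + x³ + x⁵ + x⁶)·(1 + x² + x⁴ + x⁶)·(x + x² + x³ + x⁶); the count is [x⁸].
(1 + x³ + x⁵ + x⁶) has coefficients 1,0,0,1,0,1,1 for degrees 0…6.
(1 + x² + x⁴ + x⁶) has coefficients 1,0,1,0,1,0,1,0,0 for degrees 0…8.
Finally multiplying by (x + x² + x³ + x⁶), the product of all factors after the first has coefficients 0,1,1,2,1,2,2,2,2 for degrees 0…8.
[x⁸] = 1·2 + 1·2 + 1·2 + 1·1 = 7.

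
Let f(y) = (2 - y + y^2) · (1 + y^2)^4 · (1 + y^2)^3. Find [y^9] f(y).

-35

(2 - y + y^2) has coefficients 2,-1,1 for degrees 0…2.
(1 + y^2)^4 has coefficients 1,0,4,0,6,0,4,0,1,0 for degrees 0…9.
Finally multiplying by (1 + y^2)^3, the product of all factors after the first has coefficients 1,0,7,0,21,0,35,0,35,0 for degrees 0…9.
[y^9] = 2·0 − 1·35 + 1·0 = -35.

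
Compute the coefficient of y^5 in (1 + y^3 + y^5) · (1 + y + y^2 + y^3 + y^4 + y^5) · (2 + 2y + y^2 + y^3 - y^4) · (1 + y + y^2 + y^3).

(1 + y^3 + y^5) has coefficients 1,0,0,1,0,1 for degrees 0…5.
(1 + y + y^2 + y^3 + y^4 + y^5) has coefficients 1,1,1,1,1,1 for degrees 0…5.
Multiplying by (2 + 2y + y^2 + y^3 - y^4) gives running coefficients 2,4,5,6,5,5 for degrees 0…5.
Finally multiplying by (1 + y + y^2 + y^3), the product of all factors after the first has coefficients 2,6,11,17,20,21 for degrees 0…5.
[y^5] = 1·21 + 1·11 + 1·2 = 34.

34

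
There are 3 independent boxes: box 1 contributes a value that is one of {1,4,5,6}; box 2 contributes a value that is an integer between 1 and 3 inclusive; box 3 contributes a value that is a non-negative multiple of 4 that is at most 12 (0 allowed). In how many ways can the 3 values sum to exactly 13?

The generating function for the choices is (x + x⁴ + x⁵ + x⁶)·(x + x² + x³)·(1 + x⁴ + x⁸ + x¹²); the count is [x¹³].
(x + x⁴ + x⁵ + x⁶) has coefficients 0,1,0,0,1,1,1 for degrees 0…6.
(x + x² + x³) has coefficients 0,1,1,1,0,0,0,0,0,0,0,0,0,0 for degrees 0…13.
Finally multiplying by (1 + x⁴ + x⁸ + x¹²), the product of all factors after the first has coefficients 0,1,1,1,0,1,1,1,0,1,1,1,0,1 for degrees 0…13.
[x¹³] = 1·0 + 1·1 + 1·0 + 1·1 = 2.

2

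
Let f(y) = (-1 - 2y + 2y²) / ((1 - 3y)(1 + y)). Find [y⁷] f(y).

The denominator gives the recurrence a_n = 2a_(n−1) + 3a_(n−2) for n ≥ 3; the numerator fixes a_0 = -1, a_1 = -4, a_2 = -9.
Iterating: -1, -4, -9, -30, -87, -264, -789, -2370, so a_7 = -2370.

-2370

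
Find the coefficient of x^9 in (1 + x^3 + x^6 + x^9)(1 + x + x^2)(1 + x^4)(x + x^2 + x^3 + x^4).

(1 + x^3 + x^6 + x^9) has coefficients 1,0,0,1,0,0,1,0,0,1 for degrees 0…9.
(1 + x + x^2) has coefficients 1,1,1,0,0,0,0,0,0,0 for degrees 0…9.
Multiplying by (1 + x^4) gives running coefficients 1,1,1,0,1,1,1,0,0,0 for degrees 0…9.
Finally multiplying by (x + x^2 + x^3 + x^4), the product of all factors after the first has coefficients 0,1,2,3,3,3,3,3,3,2 for degrees 0…9.
[x^9] = 1·2 + 1·3 + 1·3 + 1·0 = 8.

8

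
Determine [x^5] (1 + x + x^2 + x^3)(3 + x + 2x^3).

(1 + x + x^2 + x^3) has coefficients 1,1,1,1 for degrees 0…3.
(3 + x + 2x^3) has coefficients 3,1,0,2,0,0 for degrees 0…5.
[x^5] = 1·0 + 1·0 + 1·2 + 1·0 = 2.

2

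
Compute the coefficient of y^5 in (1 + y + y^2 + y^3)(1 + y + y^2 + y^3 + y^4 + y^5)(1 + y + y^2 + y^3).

15

(1 + y + y^2 + y^3) has coefficients 1,1,1,1 for degrees 0…3.
(1 + y + y^2 + y^3 + y^4 + y^5) has coefficients 1,1,1,1,1,1 for degrees 0…5.
Finally multiplying by (1 + y + y^2 + y^3), the product of all factors after the first has coefficients 1,2,3,4,4,4 for degrees 0…5.
[y^5] = 1·4 + 1·4 + 1·4 + 1·3 = 15.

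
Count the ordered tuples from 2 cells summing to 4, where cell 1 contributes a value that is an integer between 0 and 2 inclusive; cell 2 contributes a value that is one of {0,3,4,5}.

The generating function for the choices is (1 + t + t²)·(1 + t³ + t⁴ + t⁵); the count is [t⁴].
(1 + t + t²) has coefficients 1,1,1 for degrees 0…2.
(1 + t³ + t⁴ + t⁵) has coefficients 1,0,0,1,1 for degrees 0…4.
[t⁴] = 1·1 + 1·1 + 1·0 = 2.

2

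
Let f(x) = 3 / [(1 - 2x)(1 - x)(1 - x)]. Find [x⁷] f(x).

1506

The denominator gives the recurrence a_n = 4a_(n−1) − 5a_(n−2) + 2a_(n−3) for n ≥ 3; the numerator fixes a_0 = 3, a_1 = 12, a_2 = 33.
Iterating: 3, 12, 33, 78, 171, 360, 741, 1506, so a_7 = 1506.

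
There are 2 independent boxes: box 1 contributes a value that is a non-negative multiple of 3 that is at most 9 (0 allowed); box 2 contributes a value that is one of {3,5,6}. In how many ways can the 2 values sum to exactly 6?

The generating function for the choices is (1 + z³ + z⁶ + z⁹)·(z³ + z⁵ + z⁶); the count is [z⁶].
(1 + z³ + z⁶ + z⁹) has coefficients 1,0,0,1,0,0,1 for degrees 0…6.
(z³ + z⁵ + z⁶) has coefficients 0,0,0,1,0,1,1 for degrees 0…6.
[z⁶] = 1·1 + 1·1 + 1·0 = 2.

2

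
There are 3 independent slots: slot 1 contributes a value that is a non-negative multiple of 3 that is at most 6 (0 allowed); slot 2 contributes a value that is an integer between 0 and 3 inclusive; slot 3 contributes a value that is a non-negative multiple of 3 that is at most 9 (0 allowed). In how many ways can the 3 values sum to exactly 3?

3

The generating function for the choices is (1 + t³ + t⁶)·(1 + t + t² + t³)·(1 + t³ + t⁶ + t⁹); the count is [t³].
(1 + t³ + t⁶) has coefficients 1,0,0,1 for degrees 0…3.
(1 + t + t² + t³) has coefficients 1,1,1,1 for degrees 0…3.
Finally multiplying by (1 + t³ + t⁶ + t⁹), the product of all factors after the first has coefficients 1,1,1,2 for degrees 0…3.
[t³] = 1·2 + 1·1 = 3.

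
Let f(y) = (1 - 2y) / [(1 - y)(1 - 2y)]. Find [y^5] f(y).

Partial fractions give a closed form: a_n = (1)·1^n.
At n = 5: a_5 = 1.

1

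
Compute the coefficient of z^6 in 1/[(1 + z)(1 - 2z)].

43

The denominator gives the recurrence a_n = a_(n−1) + 2a_(n−2) for n ≥ 2; the numerator fixes a_0 = 1, a_1 = 1.
Iterating: 1, 1, 3, 5, 11, 21, 43, so a_6 = 43.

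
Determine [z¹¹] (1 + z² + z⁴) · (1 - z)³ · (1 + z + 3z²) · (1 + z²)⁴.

-129

(1 + z² + z⁴) has coefficients 1,0,1,0,1 for degrees 0…4.
(1 - z)³ has coefficients 1,-3,3,-1,0,0,0,0,0,0,0,0 for degrees 0…11.
Multiplying by (1 + z + 3z²) gives running coefficients 1,-2,3,-7,8,-3,0,0,0,0,0,0 for degrees 0…11.
Finally multiplying by (1 + z²)⁴, the product of all factors after the first has coefficients 1,-2,7,-15,26,-43,54,-62,61,-48,35,-19 for degrees 0…11.
[z¹¹] = 1·(-19) + 1·(-48) + 1·(-62) = -129.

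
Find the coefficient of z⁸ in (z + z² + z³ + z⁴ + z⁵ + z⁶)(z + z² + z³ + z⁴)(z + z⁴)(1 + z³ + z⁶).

10

(z + z² + z³ + z⁴ + z⁵ + z⁶) has coefficients 0,1,1,1,1,1,1 for degrees 0…6.
(z + z² + z³ + z⁴) has coefficients 0,1,1,1,1,0,0,0,0 for degrees 0…8.
Multiplying by (z + z⁴) gives running coefficients 0,0,1,1,1,2,1,1,1 for degrees 0…8.
Finally multiplying by (1 + z³ + z⁶), the product of all factors after the first has coefficients 0,0,1,1,1,3,2,2,4 for degrees 0…8.
[z⁸] = 1·2 + 1·2 + 1·3 + 1·1 + 1·1 + 1·1 = 10.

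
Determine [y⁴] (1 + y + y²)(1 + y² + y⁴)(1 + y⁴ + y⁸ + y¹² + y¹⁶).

3

(1 + y + y²) has coefficients 1,1,1 for degrees 0…2.
(1 + y² + y⁴) has coefficients 1,0,1,0,1 for degrees 0…4.
Finally multiplying by (1 + y⁴ + y⁸ + y¹² + y¹⁶), the product of all factors after the first has coefficients 1,0,1,0,2 for degrees 0…4.
[y⁴] = 1·2 + 1·0 + 1·1 = 3.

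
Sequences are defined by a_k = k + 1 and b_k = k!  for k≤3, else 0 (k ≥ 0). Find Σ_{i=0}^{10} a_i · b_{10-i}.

87

This is [x^10] in the product of the two ordinary generating functions.
Σ = 1·0 + 2·0 + 3·0 + 4·0 + 5·0 + 6·0 + 7·0 + 8·6 + 9·2 + 10·1 + 11·1 = 87.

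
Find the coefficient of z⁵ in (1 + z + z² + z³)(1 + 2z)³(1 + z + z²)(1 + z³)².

(1 + z + z² + z³) has coefficients 1,1,1,1 for degrees 0…3.
(1 + 2z)³ has coefficients 1,6,12,8,0,0 for degrees 0…5.
Multiplying by (1 + z + z²) gives running coefficients 1,7,19,26,20,8 for degrees 0…5.
Finally multiplying by (1 + z³)², the product of all factors after the first has coefficients 1,7,19,28,34,46 for degrees 0…5.
[z⁵] = 1·46 + 1·34 + 1·28 + 1·19 = 127.

127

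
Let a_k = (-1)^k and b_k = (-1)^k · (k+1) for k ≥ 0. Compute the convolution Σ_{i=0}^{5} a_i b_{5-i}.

-21

The convolution is the x^5 coefficient of A(x)B(x).
Σ = 1·(-6) − 1·5 + 1·(-4) − 1·3 + 1·(-2) − 1·1 = -21.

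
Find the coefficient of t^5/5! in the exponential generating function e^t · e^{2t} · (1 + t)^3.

3618

The EGF product rule gives c_5 = Σ_{k_1+k_2+k_3=5} C(5; k_1,k_2,k_3) · ∏ g_i(k_i), where e^t gives (1)^k; e^{2t} gives (2)^k; (1+t)^3 gives the falling factorial (3)_k.
g_1(k) for k = 0…5: 1, 1, 1, 1, 1, 1.
g_2(k) for k = 0…5: 1, 2, 4, 8, 16, 32.
g_3(k) for k = 0…5: 1, 3, 6, 6, 0, 0.
First combine the last two factors: h(k) = Σ_j C(k,j)·g_2(j)·g_3(k−j) for k = 0…5: 1, 5, 22, 86, 304, 992.
c_5 = Σ_k C(5,k)·g_1(k)·h(5−k) = 1·1·992 + 5·1·304 + 10·1·86 + 10·1·22 + 5·1·5 + 1·1·1 = 992 + 1520 + 860 + 220 + 25 + 1 = 3618.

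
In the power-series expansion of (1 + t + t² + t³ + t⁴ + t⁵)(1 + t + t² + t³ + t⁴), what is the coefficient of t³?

4

(1 + t + t² + t³ + t⁴ + t⁵) has coefficients 1,1,1,1 for degrees 0…3.
(1 + t + t² + t³ + t⁴) has coefficients 1,1,1,1 for degrees 0…3.
[t³] = 1·1 + 1·1 + 1·1 + 1·1 = 4.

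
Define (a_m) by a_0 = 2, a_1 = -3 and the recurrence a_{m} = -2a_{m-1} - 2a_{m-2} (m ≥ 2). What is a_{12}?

The ordinary generating function has denominator 1 + 2x + 2x^2.
Iterating the recurrence: a_0,…,a_{12} = 2, -3, 2, 2, -8, 12, -8, -8, 32, -48, 32, 32, -128.

-128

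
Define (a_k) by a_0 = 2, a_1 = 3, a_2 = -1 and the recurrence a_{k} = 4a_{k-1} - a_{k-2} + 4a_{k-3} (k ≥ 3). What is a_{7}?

The ordinary generating function has denominator 1 - 4t + t^2 - 4t^3.
Iterating the recurrence: a_0,…,a_{7} = 2, 3, -1, 1, 17, 63, 239, 961.

961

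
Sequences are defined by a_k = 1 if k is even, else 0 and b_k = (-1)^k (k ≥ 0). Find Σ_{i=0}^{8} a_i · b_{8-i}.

Write out a_i and b_{8-i} for i = 0,…,8 and sum the products.
Σ = 1·1 + 0·(-1) + 1·1 + 0·(-1) + 1·1 + 0·(-1) + 1·1 + 0·(-1) + 1·1 = 5.

5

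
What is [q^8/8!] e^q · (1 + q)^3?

The EGF product rule gives c_8 = Σ_{k_1+k_2=8} C(8; k_1,k_2) · ∏ g_i(k_i), where e^q gives (1)^k; (1+q)^3 gives the falling factorial (3)_k.
g_1(k) for k = 0…8: 1, 1, 1, 1, 1, 1, 1, 1, 1.
g_2(k) for k = 0…8: 1, 3, 6, 6, 0, 0, 0, 0, 0.
c_8 = Σ_k C(8,k)·g_1(k)·g_2(8−k) = 56·1·6 + 28·1·6 + 8·1·3 + 1·1·1 = 336 + 168 + 24 + 1 = 529.

529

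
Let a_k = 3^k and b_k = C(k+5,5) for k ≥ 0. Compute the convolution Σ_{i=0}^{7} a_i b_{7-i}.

This is [x^7] in the product of the two ordinary generating functions.
Σ = 1·792 + 3·462 + 9·252 + 27·126 + 81·56 + 243·21 + 729·6 + 2187·1 = 24048.

24048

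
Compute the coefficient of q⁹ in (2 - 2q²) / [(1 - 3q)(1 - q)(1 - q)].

The denominator gives the recurrence a_n = 5a_(n−1) − 7a_(n−2) + 3a_(n−3) for n ≥ 3; the numerator fixes a_0 = 2, a_1 = 10, a_2 = 34.
Iterating: 2, 10, 34, 106, 322, 970, 2914, 8746, 26242, 78730, so a_9 = 78730.

78730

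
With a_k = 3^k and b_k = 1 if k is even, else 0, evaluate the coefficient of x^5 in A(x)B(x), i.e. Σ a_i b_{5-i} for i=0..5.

Write out a_i and b_{5-i} for i = 0,…,5 and sum the products.
Σ = 1·0 + 3·1 + 9·0 + 27·1 + 81·0 + 243·1 = 273.

273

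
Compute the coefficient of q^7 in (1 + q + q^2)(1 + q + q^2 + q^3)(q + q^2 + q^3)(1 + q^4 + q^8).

9

(1 + q + q^2) has coefficients 1,1,1 for degrees 0…2.
(1 + q + q^2 + q^3) has coefficients 1,1,1,1,0,0,0,0 for degrees 0…7.
Multiplying by (q + q^2 + q^3) gives running coefficients 0,1,2,3,3,2,1,0 for degrees 0…7.
Finally multiplying by (1 + q^4 + q^8), the product of all factors after the first has coefficients 0,1,2,3,3,3,3,3 for degrees 0…7.
[q^7] = 1·3 + 1·3 + 1·3 = 9.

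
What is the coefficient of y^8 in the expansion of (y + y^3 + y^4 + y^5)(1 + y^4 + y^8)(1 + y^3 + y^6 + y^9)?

(y + y^3 + y^4 + y^5) has coefficients 0,1,0,1,1,1 for degrees 0…5.
(1 + y^4 + y^8) has coefficients 1,0,0,0,1,0,0,0,1 for degrees 0…8.
Finally multiplying by (1 + y^3 + y^6 + y^9), the product of all factors after the first has coefficients 1,0,0,1,1,0,1,1,1 for degrees 0…8.
[y^8] = 1·1 + 1·0 + 1·1 + 1·1 = 3.

3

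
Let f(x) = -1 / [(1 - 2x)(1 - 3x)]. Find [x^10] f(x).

The denominator gives the recurrence a_n = 5a_(n−1) − 6a_(n−2) for n ≥ 2; the numerator fixes a_0 = -1, a_1 = -5.
Iterating: -1, -5, -19, -65, -211, -665, -2059, -6305, -19171, -58025, -175099, so a_10 = -175099.

-175099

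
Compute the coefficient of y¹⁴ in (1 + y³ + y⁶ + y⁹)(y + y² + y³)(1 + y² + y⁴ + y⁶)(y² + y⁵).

8

(1 + y³ + y⁶ + y⁹) has coefficients 1,0,0,1,0,0,1,0,0,1 for degrees 0…9.
(y + y² + y³) has coefficients 0,1,1,1,0,0,0,0,0,0,0,0,0,0,0 for degrees 0…14.
Multiplying by (1 + y² + y⁴ + y⁶) gives running coefficients 0,1,1,2,1,2,1,2,1,1,0,0,0,0,0 for degrees 0…14.
Finally multiplying by (y² + y⁵), the product of all factors after the first has coefficients 0,0,0,1,1,2,2,3,3,3,3,2,2,1,1 for degrees 0…14.
[y¹⁴] = 1·1 + 1·2 + 1·3 + 1·2 = 8.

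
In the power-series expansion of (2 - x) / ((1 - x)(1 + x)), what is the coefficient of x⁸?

2

Partial fractions give a closed form: a_n = (1/2)·1^n + (3/2)·(-1)^n.
At n = 8: a_8 = 2.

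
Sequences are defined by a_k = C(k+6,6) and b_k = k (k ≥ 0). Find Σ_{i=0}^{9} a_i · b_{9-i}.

12870

The convolution is the t^9 coefficient of A(t)B(t).
Σ = 1·9 + 7·8 + 28·7 + 84·6 + 210·5 + 462·4 + 924·3 + 1716·2 + 3003·1 + 5005·0 = 12870.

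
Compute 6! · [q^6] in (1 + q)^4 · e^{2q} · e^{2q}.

111232

The EGF product rule gives c_6 = Σ_{k_1+k_2+k_3=6} C(6; k_1,k_2,k_3) · ∏ g_i(k_i), where (1+q)^4 gives the falling factorial (4)_k; e^{2q} gives (2)^k; e^{2q} gives (2)^k.
g_1(k) for k = 0…6: 1, 4, 12, 24, 24, 0, 0.
g_2(k) for k = 0…6: 1, 2, 4, 8, 16, 32, 64.
g_3(k) for k = 0…6: 1, 2, 4, 8, 16, 32, 64.
First combine the last two factors: h(k) = Σ_j C(k,j)·g_2(j)·g_3(k−j) for k = 0…6: 1, 4, 16, 64, 256, 1024, 4096.
c_6 = Σ_k C(6,k)·g_1(k)·h(6−k) = 1·1·4096 + 6·4·1024 + 15·12·256 + 20·24·64 + 15·24·16 = 4096 + 24576 + 46080 + 30720 + 5760 = 111232.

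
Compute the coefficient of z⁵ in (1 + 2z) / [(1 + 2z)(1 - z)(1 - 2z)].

63

The denominator gives the recurrence a_n = a_(n−1) + 4a_(n−2) − 4a_(n−3) for n ≥ 3; the numerator fixes a_0 = 1, a_1 = 3, a_2 = 7.
Iterating: 1, 3, 7, 15, 31, 63, so a_5 = 63.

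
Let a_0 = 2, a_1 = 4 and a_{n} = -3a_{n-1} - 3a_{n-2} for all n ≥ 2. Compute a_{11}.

The ordinary generating function has denominator 1 + 3q + 3q^2.
Iterating the recurrence: a_0,…,a_{11} = 2, 4, -18, 42, -72, 90, -54, -108, 486, -1134, 1944, -2430.

-2430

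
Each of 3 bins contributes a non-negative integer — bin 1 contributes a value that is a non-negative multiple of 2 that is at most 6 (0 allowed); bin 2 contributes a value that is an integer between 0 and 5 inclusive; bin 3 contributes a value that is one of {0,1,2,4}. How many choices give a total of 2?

The generating function for the choices is (1 + y^2 + y^4 + y^6)·(1 + y + y^2 + y^3 + y^4 + y^5)·(1 + y + y^2 + y^4); the count is [y^2].
(1 + y^2 + y^4 + y^6) has coefficients 1,0,1 for degrees 0…2.
(1 + y + y^2 + y^3 + y^4 + y^5) has coefficients 1,1,1 for degrees 0…2.
Finally multiplying by (1 + y + y^2 + y^4), the product of all factors after the first has coefficients 1,2,3 for degrees 0…2.
[y^2] = 1·3 + 1·1 = 4.

4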